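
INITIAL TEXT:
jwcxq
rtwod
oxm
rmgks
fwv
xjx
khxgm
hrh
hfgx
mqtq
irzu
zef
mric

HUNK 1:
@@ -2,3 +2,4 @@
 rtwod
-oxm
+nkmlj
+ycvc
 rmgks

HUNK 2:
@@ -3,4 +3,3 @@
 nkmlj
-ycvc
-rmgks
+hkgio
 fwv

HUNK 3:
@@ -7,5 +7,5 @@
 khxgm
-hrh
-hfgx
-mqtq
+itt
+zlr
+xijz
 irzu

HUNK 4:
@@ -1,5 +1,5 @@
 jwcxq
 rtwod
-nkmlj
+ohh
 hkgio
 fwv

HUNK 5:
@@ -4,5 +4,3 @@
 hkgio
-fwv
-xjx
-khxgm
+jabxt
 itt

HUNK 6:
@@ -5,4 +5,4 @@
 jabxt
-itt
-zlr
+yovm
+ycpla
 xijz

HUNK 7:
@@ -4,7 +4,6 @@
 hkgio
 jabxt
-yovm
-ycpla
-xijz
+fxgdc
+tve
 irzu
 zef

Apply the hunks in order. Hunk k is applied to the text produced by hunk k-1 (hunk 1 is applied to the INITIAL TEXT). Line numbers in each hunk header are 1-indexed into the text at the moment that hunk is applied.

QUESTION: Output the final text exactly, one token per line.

Answer: jwcxq
rtwod
ohh
hkgio
jabxt
fxgdc
tve
irzu
zef
mric

Derivation:
Hunk 1: at line 2 remove [oxm] add [nkmlj,ycvc] -> 14 lines: jwcxq rtwod nkmlj ycvc rmgks fwv xjx khxgm hrh hfgx mqtq irzu zef mric
Hunk 2: at line 3 remove [ycvc,rmgks] add [hkgio] -> 13 lines: jwcxq rtwod nkmlj hkgio fwv xjx khxgm hrh hfgx mqtq irzu zef mric
Hunk 3: at line 7 remove [hrh,hfgx,mqtq] add [itt,zlr,xijz] -> 13 lines: jwcxq rtwod nkmlj hkgio fwv xjx khxgm itt zlr xijz irzu zef mric
Hunk 4: at line 1 remove [nkmlj] add [ohh] -> 13 lines: jwcxq rtwod ohh hkgio fwv xjx khxgm itt zlr xijz irzu zef mric
Hunk 5: at line 4 remove [fwv,xjx,khxgm] add [jabxt] -> 11 lines: jwcxq rtwod ohh hkgio jabxt itt zlr xijz irzu zef mric
Hunk 6: at line 5 remove [itt,zlr] add [yovm,ycpla] -> 11 lines: jwcxq rtwod ohh hkgio jabxt yovm ycpla xijz irzu zef mric
Hunk 7: at line 4 remove [yovm,ycpla,xijz] add [fxgdc,tve] -> 10 lines: jwcxq rtwod ohh hkgio jabxt fxgdc tve irzu zef mric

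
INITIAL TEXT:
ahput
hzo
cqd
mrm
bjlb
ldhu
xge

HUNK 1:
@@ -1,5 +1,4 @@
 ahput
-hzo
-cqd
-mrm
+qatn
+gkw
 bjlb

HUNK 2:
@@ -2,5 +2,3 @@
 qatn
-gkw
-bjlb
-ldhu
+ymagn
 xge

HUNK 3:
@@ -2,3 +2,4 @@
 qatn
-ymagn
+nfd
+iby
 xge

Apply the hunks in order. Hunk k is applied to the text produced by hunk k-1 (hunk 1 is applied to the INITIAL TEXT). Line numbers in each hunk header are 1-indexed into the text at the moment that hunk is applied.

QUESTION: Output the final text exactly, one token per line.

Hunk 1: at line 1 remove [hzo,cqd,mrm] add [qatn,gkw] -> 6 lines: ahput qatn gkw bjlb ldhu xge
Hunk 2: at line 2 remove [gkw,bjlb,ldhu] add [ymagn] -> 4 lines: ahput qatn ymagn xge
Hunk 3: at line 2 remove [ymagn] add [nfd,iby] -> 5 lines: ahput qatn nfd iby xge

Answer: ahput
qatn
nfd
iby
xge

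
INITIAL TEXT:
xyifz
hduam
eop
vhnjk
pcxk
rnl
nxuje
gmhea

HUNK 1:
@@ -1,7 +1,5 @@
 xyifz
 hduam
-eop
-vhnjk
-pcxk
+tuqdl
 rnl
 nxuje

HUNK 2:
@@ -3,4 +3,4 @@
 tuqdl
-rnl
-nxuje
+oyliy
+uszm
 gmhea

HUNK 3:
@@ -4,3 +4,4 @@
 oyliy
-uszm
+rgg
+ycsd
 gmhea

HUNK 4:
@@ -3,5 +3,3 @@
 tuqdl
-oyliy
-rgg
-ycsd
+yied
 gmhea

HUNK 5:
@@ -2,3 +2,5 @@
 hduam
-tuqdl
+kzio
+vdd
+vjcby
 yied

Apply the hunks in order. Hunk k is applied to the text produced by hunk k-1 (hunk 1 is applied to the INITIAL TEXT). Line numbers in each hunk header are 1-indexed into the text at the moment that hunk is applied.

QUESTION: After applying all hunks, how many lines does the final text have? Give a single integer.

Hunk 1: at line 1 remove [eop,vhnjk,pcxk] add [tuqdl] -> 6 lines: xyifz hduam tuqdl rnl nxuje gmhea
Hunk 2: at line 3 remove [rnl,nxuje] add [oyliy,uszm] -> 6 lines: xyifz hduam tuqdl oyliy uszm gmhea
Hunk 3: at line 4 remove [uszm] add [rgg,ycsd] -> 7 lines: xyifz hduam tuqdl oyliy rgg ycsd gmhea
Hunk 4: at line 3 remove [oyliy,rgg,ycsd] add [yied] -> 5 lines: xyifz hduam tuqdl yied gmhea
Hunk 5: at line 2 remove [tuqdl] add [kzio,vdd,vjcby] -> 7 lines: xyifz hduam kzio vdd vjcby yied gmhea
Final line count: 7

Answer: 7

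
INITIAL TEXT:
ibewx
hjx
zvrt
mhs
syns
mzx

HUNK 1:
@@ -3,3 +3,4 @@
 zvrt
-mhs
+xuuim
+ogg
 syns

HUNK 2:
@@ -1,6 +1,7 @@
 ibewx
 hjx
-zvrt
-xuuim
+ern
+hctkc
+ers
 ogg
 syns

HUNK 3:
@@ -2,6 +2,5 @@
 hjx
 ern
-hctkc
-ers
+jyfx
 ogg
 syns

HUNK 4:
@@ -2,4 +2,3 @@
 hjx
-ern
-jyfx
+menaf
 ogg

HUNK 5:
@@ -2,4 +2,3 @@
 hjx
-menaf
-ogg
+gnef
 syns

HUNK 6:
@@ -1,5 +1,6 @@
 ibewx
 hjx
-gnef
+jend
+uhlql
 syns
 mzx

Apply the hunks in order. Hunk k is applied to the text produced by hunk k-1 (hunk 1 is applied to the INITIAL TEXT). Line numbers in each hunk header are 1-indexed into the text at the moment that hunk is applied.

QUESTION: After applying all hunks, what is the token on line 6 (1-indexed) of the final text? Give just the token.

Answer: mzx

Derivation:
Hunk 1: at line 3 remove [mhs] add [xuuim,ogg] -> 7 lines: ibewx hjx zvrt xuuim ogg syns mzx
Hunk 2: at line 1 remove [zvrt,xuuim] add [ern,hctkc,ers] -> 8 lines: ibewx hjx ern hctkc ers ogg syns mzx
Hunk 3: at line 2 remove [hctkc,ers] add [jyfx] -> 7 lines: ibewx hjx ern jyfx ogg syns mzx
Hunk 4: at line 2 remove [ern,jyfx] add [menaf] -> 6 lines: ibewx hjx menaf ogg syns mzx
Hunk 5: at line 2 remove [menaf,ogg] add [gnef] -> 5 lines: ibewx hjx gnef syns mzx
Hunk 6: at line 1 remove [gnef] add [jend,uhlql] -> 6 lines: ibewx hjx jend uhlql syns mzx
Final line 6: mzx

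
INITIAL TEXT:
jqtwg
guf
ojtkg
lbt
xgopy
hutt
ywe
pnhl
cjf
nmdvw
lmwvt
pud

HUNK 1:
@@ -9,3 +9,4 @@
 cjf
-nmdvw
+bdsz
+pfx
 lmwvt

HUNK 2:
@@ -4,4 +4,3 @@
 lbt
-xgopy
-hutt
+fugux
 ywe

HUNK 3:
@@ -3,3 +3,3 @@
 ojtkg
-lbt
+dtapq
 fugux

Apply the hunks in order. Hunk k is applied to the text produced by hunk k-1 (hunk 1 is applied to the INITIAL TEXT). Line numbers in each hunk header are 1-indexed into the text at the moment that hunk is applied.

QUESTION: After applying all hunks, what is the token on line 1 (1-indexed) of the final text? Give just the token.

Answer: jqtwg

Derivation:
Hunk 1: at line 9 remove [nmdvw] add [bdsz,pfx] -> 13 lines: jqtwg guf ojtkg lbt xgopy hutt ywe pnhl cjf bdsz pfx lmwvt pud
Hunk 2: at line 4 remove [xgopy,hutt] add [fugux] -> 12 lines: jqtwg guf ojtkg lbt fugux ywe pnhl cjf bdsz pfx lmwvt pud
Hunk 3: at line 3 remove [lbt] add [dtapq] -> 12 lines: jqtwg guf ojtkg dtapq fugux ywe pnhl cjf bdsz pfx lmwvt pud
Final line 1: jqtwg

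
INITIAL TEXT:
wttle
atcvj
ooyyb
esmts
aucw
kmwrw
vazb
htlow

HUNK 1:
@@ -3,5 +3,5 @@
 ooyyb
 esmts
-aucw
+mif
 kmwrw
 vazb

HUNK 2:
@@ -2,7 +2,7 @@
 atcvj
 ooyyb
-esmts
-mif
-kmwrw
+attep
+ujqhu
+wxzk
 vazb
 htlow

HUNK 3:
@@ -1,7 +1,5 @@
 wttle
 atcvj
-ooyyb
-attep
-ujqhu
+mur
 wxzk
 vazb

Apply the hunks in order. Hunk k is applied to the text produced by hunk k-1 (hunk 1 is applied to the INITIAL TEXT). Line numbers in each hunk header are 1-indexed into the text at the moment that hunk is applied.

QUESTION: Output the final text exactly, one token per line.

Hunk 1: at line 3 remove [aucw] add [mif] -> 8 lines: wttle atcvj ooyyb esmts mif kmwrw vazb htlow
Hunk 2: at line 2 remove [esmts,mif,kmwrw] add [attep,ujqhu,wxzk] -> 8 lines: wttle atcvj ooyyb attep ujqhu wxzk vazb htlow
Hunk 3: at line 1 remove [ooyyb,attep,ujqhu] add [mur] -> 6 lines: wttle atcvj mur wxzk vazb htlow

Answer: wttle
atcvj
mur
wxzk
vazb
htlow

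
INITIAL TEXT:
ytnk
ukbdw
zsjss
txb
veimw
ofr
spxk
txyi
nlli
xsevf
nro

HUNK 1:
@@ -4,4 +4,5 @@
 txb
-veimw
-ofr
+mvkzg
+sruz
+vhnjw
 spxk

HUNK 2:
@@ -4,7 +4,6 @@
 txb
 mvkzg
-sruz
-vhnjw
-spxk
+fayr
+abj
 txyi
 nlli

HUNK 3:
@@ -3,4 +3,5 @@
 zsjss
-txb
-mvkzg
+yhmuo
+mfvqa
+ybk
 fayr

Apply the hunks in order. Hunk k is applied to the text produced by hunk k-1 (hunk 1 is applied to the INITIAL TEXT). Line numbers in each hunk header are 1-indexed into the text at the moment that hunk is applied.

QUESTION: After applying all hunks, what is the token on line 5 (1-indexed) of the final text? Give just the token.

Hunk 1: at line 4 remove [veimw,ofr] add [mvkzg,sruz,vhnjw] -> 12 lines: ytnk ukbdw zsjss txb mvkzg sruz vhnjw spxk txyi nlli xsevf nro
Hunk 2: at line 4 remove [sruz,vhnjw,spxk] add [fayr,abj] -> 11 lines: ytnk ukbdw zsjss txb mvkzg fayr abj txyi nlli xsevf nro
Hunk 3: at line 3 remove [txb,mvkzg] add [yhmuo,mfvqa,ybk] -> 12 lines: ytnk ukbdw zsjss yhmuo mfvqa ybk fayr abj txyi nlli xsevf nro
Final line 5: mfvqa

Answer: mfvqa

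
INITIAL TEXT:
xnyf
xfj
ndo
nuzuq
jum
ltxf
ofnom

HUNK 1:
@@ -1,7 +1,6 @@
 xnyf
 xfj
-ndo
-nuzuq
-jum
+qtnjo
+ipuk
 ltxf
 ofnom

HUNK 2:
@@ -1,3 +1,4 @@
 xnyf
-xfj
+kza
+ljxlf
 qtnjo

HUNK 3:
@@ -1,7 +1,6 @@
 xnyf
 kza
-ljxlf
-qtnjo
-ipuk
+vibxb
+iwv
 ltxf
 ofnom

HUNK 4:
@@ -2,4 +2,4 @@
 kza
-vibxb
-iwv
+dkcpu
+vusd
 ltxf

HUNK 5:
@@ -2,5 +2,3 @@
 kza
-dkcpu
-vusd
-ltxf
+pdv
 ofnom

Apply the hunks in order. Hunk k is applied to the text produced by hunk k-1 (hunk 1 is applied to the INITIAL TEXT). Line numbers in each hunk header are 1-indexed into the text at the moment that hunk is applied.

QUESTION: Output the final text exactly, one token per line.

Hunk 1: at line 1 remove [ndo,nuzuq,jum] add [qtnjo,ipuk] -> 6 lines: xnyf xfj qtnjo ipuk ltxf ofnom
Hunk 2: at line 1 remove [xfj] add [kza,ljxlf] -> 7 lines: xnyf kza ljxlf qtnjo ipuk ltxf ofnom
Hunk 3: at line 1 remove [ljxlf,qtnjo,ipuk] add [vibxb,iwv] -> 6 lines: xnyf kza vibxb iwv ltxf ofnom
Hunk 4: at line 2 remove [vibxb,iwv] add [dkcpu,vusd] -> 6 lines: xnyf kza dkcpu vusd ltxf ofnom
Hunk 5: at line 2 remove [dkcpu,vusd,ltxf] add [pdv] -> 4 lines: xnyf kza pdv ofnom

Answer: xnyf
kza
pdv
ofnom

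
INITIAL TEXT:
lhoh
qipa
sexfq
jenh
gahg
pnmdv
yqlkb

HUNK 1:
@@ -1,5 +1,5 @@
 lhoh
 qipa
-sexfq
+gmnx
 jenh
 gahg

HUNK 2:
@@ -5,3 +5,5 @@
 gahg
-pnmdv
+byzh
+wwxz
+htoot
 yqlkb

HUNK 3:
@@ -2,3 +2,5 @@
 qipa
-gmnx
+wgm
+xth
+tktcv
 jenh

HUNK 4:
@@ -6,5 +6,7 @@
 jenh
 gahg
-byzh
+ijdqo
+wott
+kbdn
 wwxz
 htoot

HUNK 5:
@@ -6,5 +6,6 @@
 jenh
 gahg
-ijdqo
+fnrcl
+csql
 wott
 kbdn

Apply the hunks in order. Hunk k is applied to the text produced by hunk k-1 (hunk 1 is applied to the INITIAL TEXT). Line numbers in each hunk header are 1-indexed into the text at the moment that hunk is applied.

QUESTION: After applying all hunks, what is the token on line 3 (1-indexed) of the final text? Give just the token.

Hunk 1: at line 1 remove [sexfq] add [gmnx] -> 7 lines: lhoh qipa gmnx jenh gahg pnmdv yqlkb
Hunk 2: at line 5 remove [pnmdv] add [byzh,wwxz,htoot] -> 9 lines: lhoh qipa gmnx jenh gahg byzh wwxz htoot yqlkb
Hunk 3: at line 2 remove [gmnx] add [wgm,xth,tktcv] -> 11 lines: lhoh qipa wgm xth tktcv jenh gahg byzh wwxz htoot yqlkb
Hunk 4: at line 6 remove [byzh] add [ijdqo,wott,kbdn] -> 13 lines: lhoh qipa wgm xth tktcv jenh gahg ijdqo wott kbdn wwxz htoot yqlkb
Hunk 5: at line 6 remove [ijdqo] add [fnrcl,csql] -> 14 lines: lhoh qipa wgm xth tktcv jenh gahg fnrcl csql wott kbdn wwxz htoot yqlkb
Final line 3: wgm

Answer: wgm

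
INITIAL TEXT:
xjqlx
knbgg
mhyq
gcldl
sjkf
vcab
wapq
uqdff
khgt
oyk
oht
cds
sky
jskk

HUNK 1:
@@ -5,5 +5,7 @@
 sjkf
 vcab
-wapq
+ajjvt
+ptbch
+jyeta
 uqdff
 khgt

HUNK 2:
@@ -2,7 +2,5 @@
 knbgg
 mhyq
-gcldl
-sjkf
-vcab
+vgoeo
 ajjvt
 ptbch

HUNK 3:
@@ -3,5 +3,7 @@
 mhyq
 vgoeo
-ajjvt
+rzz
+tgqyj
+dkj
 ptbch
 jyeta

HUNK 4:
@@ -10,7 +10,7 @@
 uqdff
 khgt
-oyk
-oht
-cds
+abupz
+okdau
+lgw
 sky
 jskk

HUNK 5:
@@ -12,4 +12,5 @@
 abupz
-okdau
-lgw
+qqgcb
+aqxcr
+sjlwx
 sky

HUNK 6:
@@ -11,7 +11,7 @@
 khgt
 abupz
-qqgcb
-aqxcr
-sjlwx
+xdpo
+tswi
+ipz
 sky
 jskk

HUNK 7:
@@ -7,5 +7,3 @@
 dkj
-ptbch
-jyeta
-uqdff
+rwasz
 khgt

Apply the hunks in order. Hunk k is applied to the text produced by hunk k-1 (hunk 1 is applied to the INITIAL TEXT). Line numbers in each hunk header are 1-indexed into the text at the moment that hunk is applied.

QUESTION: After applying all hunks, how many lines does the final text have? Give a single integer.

Answer: 15

Derivation:
Hunk 1: at line 5 remove [wapq] add [ajjvt,ptbch,jyeta] -> 16 lines: xjqlx knbgg mhyq gcldl sjkf vcab ajjvt ptbch jyeta uqdff khgt oyk oht cds sky jskk
Hunk 2: at line 2 remove [gcldl,sjkf,vcab] add [vgoeo] -> 14 lines: xjqlx knbgg mhyq vgoeo ajjvt ptbch jyeta uqdff khgt oyk oht cds sky jskk
Hunk 3: at line 3 remove [ajjvt] add [rzz,tgqyj,dkj] -> 16 lines: xjqlx knbgg mhyq vgoeo rzz tgqyj dkj ptbch jyeta uqdff khgt oyk oht cds sky jskk
Hunk 4: at line 10 remove [oyk,oht,cds] add [abupz,okdau,lgw] -> 16 lines: xjqlx knbgg mhyq vgoeo rzz tgqyj dkj ptbch jyeta uqdff khgt abupz okdau lgw sky jskk
Hunk 5: at line 12 remove [okdau,lgw] add [qqgcb,aqxcr,sjlwx] -> 17 lines: xjqlx knbgg mhyq vgoeo rzz tgqyj dkj ptbch jyeta uqdff khgt abupz qqgcb aqxcr sjlwx sky jskk
Hunk 6: at line 11 remove [qqgcb,aqxcr,sjlwx] add [xdpo,tswi,ipz] -> 17 lines: xjqlx knbgg mhyq vgoeo rzz tgqyj dkj ptbch jyeta uqdff khgt abupz xdpo tswi ipz sky jskk
Hunk 7: at line 7 remove [ptbch,jyeta,uqdff] add [rwasz] -> 15 lines: xjqlx knbgg mhyq vgoeo rzz tgqyj dkj rwasz khgt abupz xdpo tswi ipz sky jskk
Final line count: 15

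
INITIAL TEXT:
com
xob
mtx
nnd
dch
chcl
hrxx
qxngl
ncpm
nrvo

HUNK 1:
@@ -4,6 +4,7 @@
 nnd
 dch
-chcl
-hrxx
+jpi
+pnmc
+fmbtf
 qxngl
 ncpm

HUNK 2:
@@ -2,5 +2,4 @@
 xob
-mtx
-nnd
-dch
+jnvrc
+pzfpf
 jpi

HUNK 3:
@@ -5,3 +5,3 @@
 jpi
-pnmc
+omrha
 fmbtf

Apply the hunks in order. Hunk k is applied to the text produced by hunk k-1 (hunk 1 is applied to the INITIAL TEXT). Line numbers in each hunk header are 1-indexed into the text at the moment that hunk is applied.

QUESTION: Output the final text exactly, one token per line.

Hunk 1: at line 4 remove [chcl,hrxx] add [jpi,pnmc,fmbtf] -> 11 lines: com xob mtx nnd dch jpi pnmc fmbtf qxngl ncpm nrvo
Hunk 2: at line 2 remove [mtx,nnd,dch] add [jnvrc,pzfpf] -> 10 lines: com xob jnvrc pzfpf jpi pnmc fmbtf qxngl ncpm nrvo
Hunk 3: at line 5 remove [pnmc] add [omrha] -> 10 lines: com xob jnvrc pzfpf jpi omrha fmbtf qxngl ncpm nrvo

Answer: com
xob
jnvrc
pzfpf
jpi
omrha
fmbtf
qxngl
ncpm
nrvo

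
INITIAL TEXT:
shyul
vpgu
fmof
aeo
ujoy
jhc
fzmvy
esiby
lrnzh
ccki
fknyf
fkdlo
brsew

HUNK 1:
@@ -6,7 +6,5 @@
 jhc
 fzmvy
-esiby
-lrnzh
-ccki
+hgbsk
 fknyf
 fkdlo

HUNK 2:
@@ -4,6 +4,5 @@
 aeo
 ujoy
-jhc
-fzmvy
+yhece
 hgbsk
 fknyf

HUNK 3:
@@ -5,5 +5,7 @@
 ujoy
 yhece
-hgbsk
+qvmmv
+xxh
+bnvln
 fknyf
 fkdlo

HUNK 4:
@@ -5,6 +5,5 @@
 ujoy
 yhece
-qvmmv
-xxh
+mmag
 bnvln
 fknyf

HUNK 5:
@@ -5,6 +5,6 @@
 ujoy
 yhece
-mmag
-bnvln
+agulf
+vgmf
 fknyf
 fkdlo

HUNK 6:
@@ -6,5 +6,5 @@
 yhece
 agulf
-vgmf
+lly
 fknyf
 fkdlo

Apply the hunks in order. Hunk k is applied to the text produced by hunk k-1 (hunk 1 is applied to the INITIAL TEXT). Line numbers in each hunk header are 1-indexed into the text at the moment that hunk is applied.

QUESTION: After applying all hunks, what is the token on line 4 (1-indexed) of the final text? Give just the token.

Answer: aeo

Derivation:
Hunk 1: at line 6 remove [esiby,lrnzh,ccki] add [hgbsk] -> 11 lines: shyul vpgu fmof aeo ujoy jhc fzmvy hgbsk fknyf fkdlo brsew
Hunk 2: at line 4 remove [jhc,fzmvy] add [yhece] -> 10 lines: shyul vpgu fmof aeo ujoy yhece hgbsk fknyf fkdlo brsew
Hunk 3: at line 5 remove [hgbsk] add [qvmmv,xxh,bnvln] -> 12 lines: shyul vpgu fmof aeo ujoy yhece qvmmv xxh bnvln fknyf fkdlo brsew
Hunk 4: at line 5 remove [qvmmv,xxh] add [mmag] -> 11 lines: shyul vpgu fmof aeo ujoy yhece mmag bnvln fknyf fkdlo brsew
Hunk 5: at line 5 remove [mmag,bnvln] add [agulf,vgmf] -> 11 lines: shyul vpgu fmof aeo ujoy yhece agulf vgmf fknyf fkdlo brsew
Hunk 6: at line 6 remove [vgmf] add [lly] -> 11 lines: shyul vpgu fmof aeo ujoy yhece agulf lly fknyf fkdlo brsew
Final line 4: aeo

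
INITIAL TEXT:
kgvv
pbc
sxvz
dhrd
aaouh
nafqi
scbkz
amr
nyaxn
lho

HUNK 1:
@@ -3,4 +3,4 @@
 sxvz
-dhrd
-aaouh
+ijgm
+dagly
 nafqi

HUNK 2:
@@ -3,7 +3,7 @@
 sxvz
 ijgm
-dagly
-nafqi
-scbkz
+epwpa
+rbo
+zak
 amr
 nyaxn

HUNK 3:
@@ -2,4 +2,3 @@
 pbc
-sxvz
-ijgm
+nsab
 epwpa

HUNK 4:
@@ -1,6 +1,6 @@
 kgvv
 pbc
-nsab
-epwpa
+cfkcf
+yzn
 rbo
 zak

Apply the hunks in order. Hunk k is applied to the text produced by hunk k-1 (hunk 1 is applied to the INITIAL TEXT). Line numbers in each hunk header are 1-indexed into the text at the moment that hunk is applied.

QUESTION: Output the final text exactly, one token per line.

Hunk 1: at line 3 remove [dhrd,aaouh] add [ijgm,dagly] -> 10 lines: kgvv pbc sxvz ijgm dagly nafqi scbkz amr nyaxn lho
Hunk 2: at line 3 remove [dagly,nafqi,scbkz] add [epwpa,rbo,zak] -> 10 lines: kgvv pbc sxvz ijgm epwpa rbo zak amr nyaxn lho
Hunk 3: at line 2 remove [sxvz,ijgm] add [nsab] -> 9 lines: kgvv pbc nsab epwpa rbo zak amr nyaxn lho
Hunk 4: at line 1 remove [nsab,epwpa] add [cfkcf,yzn] -> 9 lines: kgvv pbc cfkcf yzn rbo zak amr nyaxn lho

Answer: kgvv
pbc
cfkcf
yzn
rbo
zak
amr
nyaxn
lho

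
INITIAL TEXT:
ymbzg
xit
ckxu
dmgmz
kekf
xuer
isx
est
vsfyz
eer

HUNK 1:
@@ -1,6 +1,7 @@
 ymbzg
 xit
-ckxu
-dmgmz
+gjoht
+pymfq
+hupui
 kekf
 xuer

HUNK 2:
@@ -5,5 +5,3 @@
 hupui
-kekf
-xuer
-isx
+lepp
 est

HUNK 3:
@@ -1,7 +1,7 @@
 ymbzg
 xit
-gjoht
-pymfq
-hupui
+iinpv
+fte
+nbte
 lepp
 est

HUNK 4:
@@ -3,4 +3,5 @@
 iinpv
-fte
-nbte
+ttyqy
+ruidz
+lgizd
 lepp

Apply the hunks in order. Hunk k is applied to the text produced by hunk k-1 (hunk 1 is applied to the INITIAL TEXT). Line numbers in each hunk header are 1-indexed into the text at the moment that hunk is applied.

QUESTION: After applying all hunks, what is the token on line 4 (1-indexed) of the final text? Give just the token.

Answer: ttyqy

Derivation:
Hunk 1: at line 1 remove [ckxu,dmgmz] add [gjoht,pymfq,hupui] -> 11 lines: ymbzg xit gjoht pymfq hupui kekf xuer isx est vsfyz eer
Hunk 2: at line 5 remove [kekf,xuer,isx] add [lepp] -> 9 lines: ymbzg xit gjoht pymfq hupui lepp est vsfyz eer
Hunk 3: at line 1 remove [gjoht,pymfq,hupui] add [iinpv,fte,nbte] -> 9 lines: ymbzg xit iinpv fte nbte lepp est vsfyz eer
Hunk 4: at line 3 remove [fte,nbte] add [ttyqy,ruidz,lgizd] -> 10 lines: ymbzg xit iinpv ttyqy ruidz lgizd lepp est vsfyz eer
Final line 4: ttyqy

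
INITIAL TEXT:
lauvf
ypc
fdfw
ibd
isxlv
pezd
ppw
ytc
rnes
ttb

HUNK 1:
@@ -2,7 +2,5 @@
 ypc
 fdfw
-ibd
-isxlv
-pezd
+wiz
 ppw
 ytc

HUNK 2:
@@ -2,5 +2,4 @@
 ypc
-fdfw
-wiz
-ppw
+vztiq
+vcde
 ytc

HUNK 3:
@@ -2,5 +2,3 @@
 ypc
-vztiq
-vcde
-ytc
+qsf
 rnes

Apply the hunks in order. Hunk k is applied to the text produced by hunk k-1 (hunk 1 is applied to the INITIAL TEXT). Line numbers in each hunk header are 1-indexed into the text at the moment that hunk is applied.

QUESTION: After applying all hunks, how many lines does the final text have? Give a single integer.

Hunk 1: at line 2 remove [ibd,isxlv,pezd] add [wiz] -> 8 lines: lauvf ypc fdfw wiz ppw ytc rnes ttb
Hunk 2: at line 2 remove [fdfw,wiz,ppw] add [vztiq,vcde] -> 7 lines: lauvf ypc vztiq vcde ytc rnes ttb
Hunk 3: at line 2 remove [vztiq,vcde,ytc] add [qsf] -> 5 lines: lauvf ypc qsf rnes ttb
Final line count: 5

Answer: 5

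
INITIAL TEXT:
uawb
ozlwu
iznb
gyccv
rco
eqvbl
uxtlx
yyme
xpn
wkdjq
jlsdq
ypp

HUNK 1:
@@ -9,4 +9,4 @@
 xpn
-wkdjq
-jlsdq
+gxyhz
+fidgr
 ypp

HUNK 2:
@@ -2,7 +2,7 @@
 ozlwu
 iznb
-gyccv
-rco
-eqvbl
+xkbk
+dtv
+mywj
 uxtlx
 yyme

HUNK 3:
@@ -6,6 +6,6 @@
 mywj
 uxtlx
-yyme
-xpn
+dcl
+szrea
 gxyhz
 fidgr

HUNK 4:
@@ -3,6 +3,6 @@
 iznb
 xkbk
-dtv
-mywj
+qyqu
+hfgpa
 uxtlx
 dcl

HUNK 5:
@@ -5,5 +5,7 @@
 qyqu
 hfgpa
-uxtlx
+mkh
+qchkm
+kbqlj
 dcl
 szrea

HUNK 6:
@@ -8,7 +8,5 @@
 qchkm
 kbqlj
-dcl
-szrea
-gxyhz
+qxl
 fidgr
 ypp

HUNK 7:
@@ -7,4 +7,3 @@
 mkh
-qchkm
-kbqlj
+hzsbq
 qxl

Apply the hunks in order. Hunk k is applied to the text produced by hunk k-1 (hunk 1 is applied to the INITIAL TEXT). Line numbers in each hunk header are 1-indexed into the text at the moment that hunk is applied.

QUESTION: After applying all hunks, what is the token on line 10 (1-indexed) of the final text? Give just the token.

Answer: fidgr

Derivation:
Hunk 1: at line 9 remove [wkdjq,jlsdq] add [gxyhz,fidgr] -> 12 lines: uawb ozlwu iznb gyccv rco eqvbl uxtlx yyme xpn gxyhz fidgr ypp
Hunk 2: at line 2 remove [gyccv,rco,eqvbl] add [xkbk,dtv,mywj] -> 12 lines: uawb ozlwu iznb xkbk dtv mywj uxtlx yyme xpn gxyhz fidgr ypp
Hunk 3: at line 6 remove [yyme,xpn] add [dcl,szrea] -> 12 lines: uawb ozlwu iznb xkbk dtv mywj uxtlx dcl szrea gxyhz fidgr ypp
Hunk 4: at line 3 remove [dtv,mywj] add [qyqu,hfgpa] -> 12 lines: uawb ozlwu iznb xkbk qyqu hfgpa uxtlx dcl szrea gxyhz fidgr ypp
Hunk 5: at line 5 remove [uxtlx] add [mkh,qchkm,kbqlj] -> 14 lines: uawb ozlwu iznb xkbk qyqu hfgpa mkh qchkm kbqlj dcl szrea gxyhz fidgr ypp
Hunk 6: at line 8 remove [dcl,szrea,gxyhz] add [qxl] -> 12 lines: uawb ozlwu iznb xkbk qyqu hfgpa mkh qchkm kbqlj qxl fidgr ypp
Hunk 7: at line 7 remove [qchkm,kbqlj] add [hzsbq] -> 11 lines: uawb ozlwu iznb xkbk qyqu hfgpa mkh hzsbq qxl fidgr ypp
Final line 10: fidgr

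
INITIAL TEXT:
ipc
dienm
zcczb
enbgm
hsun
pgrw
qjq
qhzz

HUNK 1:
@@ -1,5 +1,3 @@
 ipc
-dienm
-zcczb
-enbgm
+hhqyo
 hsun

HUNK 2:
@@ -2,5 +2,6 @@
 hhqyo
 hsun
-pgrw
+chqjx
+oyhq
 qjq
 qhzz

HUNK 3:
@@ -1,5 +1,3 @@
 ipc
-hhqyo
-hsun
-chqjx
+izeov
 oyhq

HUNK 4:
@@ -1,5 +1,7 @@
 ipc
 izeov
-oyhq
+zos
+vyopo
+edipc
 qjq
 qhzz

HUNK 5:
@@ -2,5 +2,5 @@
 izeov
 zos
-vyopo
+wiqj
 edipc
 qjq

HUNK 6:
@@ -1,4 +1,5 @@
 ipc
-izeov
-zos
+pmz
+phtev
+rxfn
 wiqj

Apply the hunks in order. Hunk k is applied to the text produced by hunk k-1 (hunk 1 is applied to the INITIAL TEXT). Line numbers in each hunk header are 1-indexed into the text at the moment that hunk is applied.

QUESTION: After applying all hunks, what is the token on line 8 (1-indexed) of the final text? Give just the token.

Answer: qhzz

Derivation:
Hunk 1: at line 1 remove [dienm,zcczb,enbgm] add [hhqyo] -> 6 lines: ipc hhqyo hsun pgrw qjq qhzz
Hunk 2: at line 2 remove [pgrw] add [chqjx,oyhq] -> 7 lines: ipc hhqyo hsun chqjx oyhq qjq qhzz
Hunk 3: at line 1 remove [hhqyo,hsun,chqjx] add [izeov] -> 5 lines: ipc izeov oyhq qjq qhzz
Hunk 4: at line 1 remove [oyhq] add [zos,vyopo,edipc] -> 7 lines: ipc izeov zos vyopo edipc qjq qhzz
Hunk 5: at line 2 remove [vyopo] add [wiqj] -> 7 lines: ipc izeov zos wiqj edipc qjq qhzz
Hunk 6: at line 1 remove [izeov,zos] add [pmz,phtev,rxfn] -> 8 lines: ipc pmz phtev rxfn wiqj edipc qjq qhzz
Final line 8: qhzz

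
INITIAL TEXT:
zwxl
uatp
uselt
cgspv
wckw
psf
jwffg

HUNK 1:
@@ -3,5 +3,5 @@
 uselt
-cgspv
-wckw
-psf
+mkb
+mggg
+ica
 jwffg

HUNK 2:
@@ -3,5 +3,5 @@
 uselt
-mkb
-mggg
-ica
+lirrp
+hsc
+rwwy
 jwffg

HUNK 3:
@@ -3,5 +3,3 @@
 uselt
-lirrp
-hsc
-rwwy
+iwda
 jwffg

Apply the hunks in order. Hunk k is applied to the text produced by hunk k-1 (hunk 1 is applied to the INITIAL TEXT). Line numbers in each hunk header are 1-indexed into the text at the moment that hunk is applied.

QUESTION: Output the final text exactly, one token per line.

Hunk 1: at line 3 remove [cgspv,wckw,psf] add [mkb,mggg,ica] -> 7 lines: zwxl uatp uselt mkb mggg ica jwffg
Hunk 2: at line 3 remove [mkb,mggg,ica] add [lirrp,hsc,rwwy] -> 7 lines: zwxl uatp uselt lirrp hsc rwwy jwffg
Hunk 3: at line 3 remove [lirrp,hsc,rwwy] add [iwda] -> 5 lines: zwxl uatp uselt iwda jwffg

Answer: zwxl
uatp
uselt
iwda
jwffg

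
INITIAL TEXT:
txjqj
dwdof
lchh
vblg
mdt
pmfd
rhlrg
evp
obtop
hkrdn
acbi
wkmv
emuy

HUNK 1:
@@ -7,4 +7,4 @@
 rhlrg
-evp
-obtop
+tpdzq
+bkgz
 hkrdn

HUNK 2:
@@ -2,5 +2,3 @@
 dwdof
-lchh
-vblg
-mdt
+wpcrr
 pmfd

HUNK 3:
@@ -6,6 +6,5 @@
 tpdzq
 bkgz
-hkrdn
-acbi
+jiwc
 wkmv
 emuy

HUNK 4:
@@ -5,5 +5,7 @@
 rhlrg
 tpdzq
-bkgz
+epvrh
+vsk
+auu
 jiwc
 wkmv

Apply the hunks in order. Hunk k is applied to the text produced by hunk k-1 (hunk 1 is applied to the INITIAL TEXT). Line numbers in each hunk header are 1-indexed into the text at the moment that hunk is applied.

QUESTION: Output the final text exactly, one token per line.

Answer: txjqj
dwdof
wpcrr
pmfd
rhlrg
tpdzq
epvrh
vsk
auu
jiwc
wkmv
emuy

Derivation:
Hunk 1: at line 7 remove [evp,obtop] add [tpdzq,bkgz] -> 13 lines: txjqj dwdof lchh vblg mdt pmfd rhlrg tpdzq bkgz hkrdn acbi wkmv emuy
Hunk 2: at line 2 remove [lchh,vblg,mdt] add [wpcrr] -> 11 lines: txjqj dwdof wpcrr pmfd rhlrg tpdzq bkgz hkrdn acbi wkmv emuy
Hunk 3: at line 6 remove [hkrdn,acbi] add [jiwc] -> 10 lines: txjqj dwdof wpcrr pmfd rhlrg tpdzq bkgz jiwc wkmv emuy
Hunk 4: at line 5 remove [bkgz] add [epvrh,vsk,auu] -> 12 lines: txjqj dwdof wpcrr pmfd rhlrg tpdzq epvrh vsk auu jiwc wkmv emuy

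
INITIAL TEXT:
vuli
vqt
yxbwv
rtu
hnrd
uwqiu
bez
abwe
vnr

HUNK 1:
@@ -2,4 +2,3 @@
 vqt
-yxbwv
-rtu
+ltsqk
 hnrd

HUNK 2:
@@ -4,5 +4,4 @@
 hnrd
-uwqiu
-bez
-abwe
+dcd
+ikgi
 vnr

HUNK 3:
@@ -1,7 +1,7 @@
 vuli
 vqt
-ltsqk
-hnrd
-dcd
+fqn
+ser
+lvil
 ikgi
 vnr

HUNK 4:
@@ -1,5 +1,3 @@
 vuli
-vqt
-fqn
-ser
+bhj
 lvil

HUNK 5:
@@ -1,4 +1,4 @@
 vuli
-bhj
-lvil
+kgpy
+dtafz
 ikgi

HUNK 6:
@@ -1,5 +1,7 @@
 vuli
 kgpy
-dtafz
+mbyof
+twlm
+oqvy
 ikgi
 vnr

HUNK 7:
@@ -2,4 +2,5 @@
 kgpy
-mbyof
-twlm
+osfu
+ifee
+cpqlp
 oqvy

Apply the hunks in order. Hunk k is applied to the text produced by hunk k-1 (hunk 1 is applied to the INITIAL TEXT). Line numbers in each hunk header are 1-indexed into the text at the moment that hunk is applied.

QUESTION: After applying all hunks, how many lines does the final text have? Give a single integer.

Hunk 1: at line 2 remove [yxbwv,rtu] add [ltsqk] -> 8 lines: vuli vqt ltsqk hnrd uwqiu bez abwe vnr
Hunk 2: at line 4 remove [uwqiu,bez,abwe] add [dcd,ikgi] -> 7 lines: vuli vqt ltsqk hnrd dcd ikgi vnr
Hunk 3: at line 1 remove [ltsqk,hnrd,dcd] add [fqn,ser,lvil] -> 7 lines: vuli vqt fqn ser lvil ikgi vnr
Hunk 4: at line 1 remove [vqt,fqn,ser] add [bhj] -> 5 lines: vuli bhj lvil ikgi vnr
Hunk 5: at line 1 remove [bhj,lvil] add [kgpy,dtafz] -> 5 lines: vuli kgpy dtafz ikgi vnr
Hunk 6: at line 1 remove [dtafz] add [mbyof,twlm,oqvy] -> 7 lines: vuli kgpy mbyof twlm oqvy ikgi vnr
Hunk 7: at line 2 remove [mbyof,twlm] add [osfu,ifee,cpqlp] -> 8 lines: vuli kgpy osfu ifee cpqlp oqvy ikgi vnr
Final line count: 8

Answer: 8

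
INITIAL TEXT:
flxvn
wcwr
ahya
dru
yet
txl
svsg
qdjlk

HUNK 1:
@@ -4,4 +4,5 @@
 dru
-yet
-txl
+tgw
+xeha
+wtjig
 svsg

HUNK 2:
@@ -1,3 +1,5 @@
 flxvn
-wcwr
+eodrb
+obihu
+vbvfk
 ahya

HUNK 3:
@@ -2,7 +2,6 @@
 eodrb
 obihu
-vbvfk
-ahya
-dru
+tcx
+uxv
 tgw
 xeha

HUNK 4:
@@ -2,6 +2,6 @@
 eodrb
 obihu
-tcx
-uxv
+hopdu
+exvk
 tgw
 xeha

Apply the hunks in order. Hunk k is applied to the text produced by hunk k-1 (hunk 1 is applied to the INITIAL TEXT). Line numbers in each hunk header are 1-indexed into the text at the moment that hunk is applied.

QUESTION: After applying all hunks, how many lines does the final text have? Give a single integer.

Hunk 1: at line 4 remove [yet,txl] add [tgw,xeha,wtjig] -> 9 lines: flxvn wcwr ahya dru tgw xeha wtjig svsg qdjlk
Hunk 2: at line 1 remove [wcwr] add [eodrb,obihu,vbvfk] -> 11 lines: flxvn eodrb obihu vbvfk ahya dru tgw xeha wtjig svsg qdjlk
Hunk 3: at line 2 remove [vbvfk,ahya,dru] add [tcx,uxv] -> 10 lines: flxvn eodrb obihu tcx uxv tgw xeha wtjig svsg qdjlk
Hunk 4: at line 2 remove [tcx,uxv] add [hopdu,exvk] -> 10 lines: flxvn eodrb obihu hopdu exvk tgw xeha wtjig svsg qdjlk
Final line count: 10

Answer: 10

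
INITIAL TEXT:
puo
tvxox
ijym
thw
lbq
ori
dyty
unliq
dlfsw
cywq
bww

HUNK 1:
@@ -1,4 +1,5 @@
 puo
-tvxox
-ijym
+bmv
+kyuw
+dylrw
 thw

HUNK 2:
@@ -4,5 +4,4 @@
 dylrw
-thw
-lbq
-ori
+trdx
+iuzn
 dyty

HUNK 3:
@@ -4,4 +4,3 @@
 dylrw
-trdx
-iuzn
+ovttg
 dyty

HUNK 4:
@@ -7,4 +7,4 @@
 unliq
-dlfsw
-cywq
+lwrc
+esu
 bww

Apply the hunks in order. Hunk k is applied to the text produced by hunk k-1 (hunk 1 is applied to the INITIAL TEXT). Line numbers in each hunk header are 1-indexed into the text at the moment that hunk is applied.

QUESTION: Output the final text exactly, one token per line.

Answer: puo
bmv
kyuw
dylrw
ovttg
dyty
unliq
lwrc
esu
bww

Derivation:
Hunk 1: at line 1 remove [tvxox,ijym] add [bmv,kyuw,dylrw] -> 12 lines: puo bmv kyuw dylrw thw lbq ori dyty unliq dlfsw cywq bww
Hunk 2: at line 4 remove [thw,lbq,ori] add [trdx,iuzn] -> 11 lines: puo bmv kyuw dylrw trdx iuzn dyty unliq dlfsw cywq bww
Hunk 3: at line 4 remove [trdx,iuzn] add [ovttg] -> 10 lines: puo bmv kyuw dylrw ovttg dyty unliq dlfsw cywq bww
Hunk 4: at line 7 remove [dlfsw,cywq] add [lwrc,esu] -> 10 lines: puo bmv kyuw dylrw ovttg dyty unliq lwrc esu bww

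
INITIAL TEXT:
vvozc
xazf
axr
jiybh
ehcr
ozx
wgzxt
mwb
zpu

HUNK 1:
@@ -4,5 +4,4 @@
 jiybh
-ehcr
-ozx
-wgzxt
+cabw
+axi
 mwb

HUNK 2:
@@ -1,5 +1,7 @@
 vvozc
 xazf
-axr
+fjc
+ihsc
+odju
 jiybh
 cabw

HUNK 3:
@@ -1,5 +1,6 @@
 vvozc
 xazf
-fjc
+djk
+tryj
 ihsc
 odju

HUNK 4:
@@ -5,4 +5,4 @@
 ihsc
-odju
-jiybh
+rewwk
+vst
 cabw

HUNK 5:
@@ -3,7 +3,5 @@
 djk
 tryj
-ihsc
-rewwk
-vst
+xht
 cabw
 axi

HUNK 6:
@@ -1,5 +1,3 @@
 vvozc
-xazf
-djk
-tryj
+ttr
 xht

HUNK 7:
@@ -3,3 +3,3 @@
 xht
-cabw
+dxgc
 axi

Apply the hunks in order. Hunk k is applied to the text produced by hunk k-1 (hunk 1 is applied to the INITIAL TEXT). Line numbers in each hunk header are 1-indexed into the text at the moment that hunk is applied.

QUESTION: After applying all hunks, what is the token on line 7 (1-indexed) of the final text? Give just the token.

Answer: zpu

Derivation:
Hunk 1: at line 4 remove [ehcr,ozx,wgzxt] add [cabw,axi] -> 8 lines: vvozc xazf axr jiybh cabw axi mwb zpu
Hunk 2: at line 1 remove [axr] add [fjc,ihsc,odju] -> 10 lines: vvozc xazf fjc ihsc odju jiybh cabw axi mwb zpu
Hunk 3: at line 1 remove [fjc] add [djk,tryj] -> 11 lines: vvozc xazf djk tryj ihsc odju jiybh cabw axi mwb zpu
Hunk 4: at line 5 remove [odju,jiybh] add [rewwk,vst] -> 11 lines: vvozc xazf djk tryj ihsc rewwk vst cabw axi mwb zpu
Hunk 5: at line 3 remove [ihsc,rewwk,vst] add [xht] -> 9 lines: vvozc xazf djk tryj xht cabw axi mwb zpu
Hunk 6: at line 1 remove [xazf,djk,tryj] add [ttr] -> 7 lines: vvozc ttr xht cabw axi mwb zpu
Hunk 7: at line 3 remove [cabw] add [dxgc] -> 7 lines: vvozc ttr xht dxgc axi mwb zpu
Final line 7: zpu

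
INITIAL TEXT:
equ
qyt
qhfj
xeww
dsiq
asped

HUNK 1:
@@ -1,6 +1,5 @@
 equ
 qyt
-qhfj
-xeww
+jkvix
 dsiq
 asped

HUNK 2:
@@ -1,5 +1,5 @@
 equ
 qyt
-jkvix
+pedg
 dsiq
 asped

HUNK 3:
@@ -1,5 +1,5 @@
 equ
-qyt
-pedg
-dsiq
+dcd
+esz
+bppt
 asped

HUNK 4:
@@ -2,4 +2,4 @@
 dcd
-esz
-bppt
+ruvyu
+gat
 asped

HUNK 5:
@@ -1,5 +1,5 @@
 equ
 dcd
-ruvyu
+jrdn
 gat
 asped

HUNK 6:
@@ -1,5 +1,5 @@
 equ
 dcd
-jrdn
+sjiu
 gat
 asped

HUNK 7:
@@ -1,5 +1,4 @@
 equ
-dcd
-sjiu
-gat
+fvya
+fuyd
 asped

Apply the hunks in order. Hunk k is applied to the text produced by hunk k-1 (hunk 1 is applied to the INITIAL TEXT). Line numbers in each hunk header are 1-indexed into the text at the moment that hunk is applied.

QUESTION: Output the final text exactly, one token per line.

Hunk 1: at line 1 remove [qhfj,xeww] add [jkvix] -> 5 lines: equ qyt jkvix dsiq asped
Hunk 2: at line 1 remove [jkvix] add [pedg] -> 5 lines: equ qyt pedg dsiq asped
Hunk 3: at line 1 remove [qyt,pedg,dsiq] add [dcd,esz,bppt] -> 5 lines: equ dcd esz bppt asped
Hunk 4: at line 2 remove [esz,bppt] add [ruvyu,gat] -> 5 lines: equ dcd ruvyu gat asped
Hunk 5: at line 1 remove [ruvyu] add [jrdn] -> 5 lines: equ dcd jrdn gat asped
Hunk 6: at line 1 remove [jrdn] add [sjiu] -> 5 lines: equ dcd sjiu gat asped
Hunk 7: at line 1 remove [dcd,sjiu,gat] add [fvya,fuyd] -> 4 lines: equ fvya fuyd asped

Answer: equ
fvya
fuyd
asped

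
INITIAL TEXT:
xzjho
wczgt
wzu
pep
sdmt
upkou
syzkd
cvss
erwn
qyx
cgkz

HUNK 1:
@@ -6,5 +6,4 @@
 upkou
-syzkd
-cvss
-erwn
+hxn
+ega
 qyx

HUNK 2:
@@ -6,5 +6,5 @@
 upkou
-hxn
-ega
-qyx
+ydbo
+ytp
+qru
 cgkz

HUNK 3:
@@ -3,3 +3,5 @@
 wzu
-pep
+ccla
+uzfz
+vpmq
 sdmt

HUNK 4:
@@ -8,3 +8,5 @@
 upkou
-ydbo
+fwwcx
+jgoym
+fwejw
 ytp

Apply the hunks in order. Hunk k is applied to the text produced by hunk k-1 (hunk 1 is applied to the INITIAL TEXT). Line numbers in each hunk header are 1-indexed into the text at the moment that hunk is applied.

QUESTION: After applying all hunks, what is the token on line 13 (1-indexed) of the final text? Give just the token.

Hunk 1: at line 6 remove [syzkd,cvss,erwn] add [hxn,ega] -> 10 lines: xzjho wczgt wzu pep sdmt upkou hxn ega qyx cgkz
Hunk 2: at line 6 remove [hxn,ega,qyx] add [ydbo,ytp,qru] -> 10 lines: xzjho wczgt wzu pep sdmt upkou ydbo ytp qru cgkz
Hunk 3: at line 3 remove [pep] add [ccla,uzfz,vpmq] -> 12 lines: xzjho wczgt wzu ccla uzfz vpmq sdmt upkou ydbo ytp qru cgkz
Hunk 4: at line 8 remove [ydbo] add [fwwcx,jgoym,fwejw] -> 14 lines: xzjho wczgt wzu ccla uzfz vpmq sdmt upkou fwwcx jgoym fwejw ytp qru cgkz
Final line 13: qru

Answer: qru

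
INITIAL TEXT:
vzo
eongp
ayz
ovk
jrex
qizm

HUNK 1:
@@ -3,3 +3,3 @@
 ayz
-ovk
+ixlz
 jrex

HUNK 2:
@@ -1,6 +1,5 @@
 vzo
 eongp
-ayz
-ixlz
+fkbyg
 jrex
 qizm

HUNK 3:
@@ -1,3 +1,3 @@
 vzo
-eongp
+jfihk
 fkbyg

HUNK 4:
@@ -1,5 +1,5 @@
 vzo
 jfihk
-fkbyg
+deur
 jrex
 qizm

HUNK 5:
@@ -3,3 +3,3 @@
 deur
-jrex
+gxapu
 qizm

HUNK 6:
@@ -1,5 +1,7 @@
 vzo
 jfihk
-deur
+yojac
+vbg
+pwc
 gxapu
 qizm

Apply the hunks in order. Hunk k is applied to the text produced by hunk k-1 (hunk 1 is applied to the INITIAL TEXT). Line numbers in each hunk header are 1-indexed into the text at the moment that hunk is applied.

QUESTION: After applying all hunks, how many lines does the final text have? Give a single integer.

Answer: 7

Derivation:
Hunk 1: at line 3 remove [ovk] add [ixlz] -> 6 lines: vzo eongp ayz ixlz jrex qizm
Hunk 2: at line 1 remove [ayz,ixlz] add [fkbyg] -> 5 lines: vzo eongp fkbyg jrex qizm
Hunk 3: at line 1 remove [eongp] add [jfihk] -> 5 lines: vzo jfihk fkbyg jrex qizm
Hunk 4: at line 1 remove [fkbyg] add [deur] -> 5 lines: vzo jfihk deur jrex qizm
Hunk 5: at line 3 remove [jrex] add [gxapu] -> 5 lines: vzo jfihk deur gxapu qizm
Hunk 6: at line 1 remove [deur] add [yojac,vbg,pwc] -> 7 lines: vzo jfihk yojac vbg pwc gxapu qizm
Final line count: 7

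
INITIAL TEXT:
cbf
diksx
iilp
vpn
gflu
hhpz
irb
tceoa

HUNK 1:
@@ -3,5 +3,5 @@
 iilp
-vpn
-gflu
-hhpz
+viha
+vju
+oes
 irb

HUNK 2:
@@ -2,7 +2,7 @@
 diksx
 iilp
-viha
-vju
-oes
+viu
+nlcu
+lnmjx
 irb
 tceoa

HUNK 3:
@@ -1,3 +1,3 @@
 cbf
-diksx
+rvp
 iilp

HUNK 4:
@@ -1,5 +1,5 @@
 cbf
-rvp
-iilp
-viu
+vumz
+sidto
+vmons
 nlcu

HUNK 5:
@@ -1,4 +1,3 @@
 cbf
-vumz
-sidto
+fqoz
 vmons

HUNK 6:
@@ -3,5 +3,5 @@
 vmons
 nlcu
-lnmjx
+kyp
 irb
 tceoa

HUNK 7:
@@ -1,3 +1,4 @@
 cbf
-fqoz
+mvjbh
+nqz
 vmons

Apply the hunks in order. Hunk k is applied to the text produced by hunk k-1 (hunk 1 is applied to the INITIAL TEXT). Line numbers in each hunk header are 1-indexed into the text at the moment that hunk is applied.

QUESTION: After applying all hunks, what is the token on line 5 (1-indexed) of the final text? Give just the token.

Hunk 1: at line 3 remove [vpn,gflu,hhpz] add [viha,vju,oes] -> 8 lines: cbf diksx iilp viha vju oes irb tceoa
Hunk 2: at line 2 remove [viha,vju,oes] add [viu,nlcu,lnmjx] -> 8 lines: cbf diksx iilp viu nlcu lnmjx irb tceoa
Hunk 3: at line 1 remove [diksx] add [rvp] -> 8 lines: cbf rvp iilp viu nlcu lnmjx irb tceoa
Hunk 4: at line 1 remove [rvp,iilp,viu] add [vumz,sidto,vmons] -> 8 lines: cbf vumz sidto vmons nlcu lnmjx irb tceoa
Hunk 5: at line 1 remove [vumz,sidto] add [fqoz] -> 7 lines: cbf fqoz vmons nlcu lnmjx irb tceoa
Hunk 6: at line 3 remove [lnmjx] add [kyp] -> 7 lines: cbf fqoz vmons nlcu kyp irb tceoa
Hunk 7: at line 1 remove [fqoz] add [mvjbh,nqz] -> 8 lines: cbf mvjbh nqz vmons nlcu kyp irb tceoa
Final line 5: nlcu

Answer: nlcu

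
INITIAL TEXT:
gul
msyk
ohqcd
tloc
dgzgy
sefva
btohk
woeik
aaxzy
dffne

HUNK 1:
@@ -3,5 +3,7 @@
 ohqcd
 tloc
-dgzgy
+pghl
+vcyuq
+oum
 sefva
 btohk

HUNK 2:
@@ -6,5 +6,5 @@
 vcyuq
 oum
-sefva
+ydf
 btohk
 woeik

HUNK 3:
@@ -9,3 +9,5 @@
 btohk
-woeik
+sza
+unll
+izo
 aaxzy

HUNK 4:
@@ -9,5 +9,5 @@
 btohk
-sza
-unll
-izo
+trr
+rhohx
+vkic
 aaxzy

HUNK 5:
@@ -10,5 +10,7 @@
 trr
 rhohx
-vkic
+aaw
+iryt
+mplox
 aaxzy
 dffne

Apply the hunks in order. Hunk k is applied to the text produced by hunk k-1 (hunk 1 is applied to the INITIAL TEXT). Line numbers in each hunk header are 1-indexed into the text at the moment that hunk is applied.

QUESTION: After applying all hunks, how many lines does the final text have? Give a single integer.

Hunk 1: at line 3 remove [dgzgy] add [pghl,vcyuq,oum] -> 12 lines: gul msyk ohqcd tloc pghl vcyuq oum sefva btohk woeik aaxzy dffne
Hunk 2: at line 6 remove [sefva] add [ydf] -> 12 lines: gul msyk ohqcd tloc pghl vcyuq oum ydf btohk woeik aaxzy dffne
Hunk 3: at line 9 remove [woeik] add [sza,unll,izo] -> 14 lines: gul msyk ohqcd tloc pghl vcyuq oum ydf btohk sza unll izo aaxzy dffne
Hunk 4: at line 9 remove [sza,unll,izo] add [trr,rhohx,vkic] -> 14 lines: gul msyk ohqcd tloc pghl vcyuq oum ydf btohk trr rhohx vkic aaxzy dffne
Hunk 5: at line 10 remove [vkic] add [aaw,iryt,mplox] -> 16 lines: gul msyk ohqcd tloc pghl vcyuq oum ydf btohk trr rhohx aaw iryt mplox aaxzy dffne
Final line count: 16

Answer: 16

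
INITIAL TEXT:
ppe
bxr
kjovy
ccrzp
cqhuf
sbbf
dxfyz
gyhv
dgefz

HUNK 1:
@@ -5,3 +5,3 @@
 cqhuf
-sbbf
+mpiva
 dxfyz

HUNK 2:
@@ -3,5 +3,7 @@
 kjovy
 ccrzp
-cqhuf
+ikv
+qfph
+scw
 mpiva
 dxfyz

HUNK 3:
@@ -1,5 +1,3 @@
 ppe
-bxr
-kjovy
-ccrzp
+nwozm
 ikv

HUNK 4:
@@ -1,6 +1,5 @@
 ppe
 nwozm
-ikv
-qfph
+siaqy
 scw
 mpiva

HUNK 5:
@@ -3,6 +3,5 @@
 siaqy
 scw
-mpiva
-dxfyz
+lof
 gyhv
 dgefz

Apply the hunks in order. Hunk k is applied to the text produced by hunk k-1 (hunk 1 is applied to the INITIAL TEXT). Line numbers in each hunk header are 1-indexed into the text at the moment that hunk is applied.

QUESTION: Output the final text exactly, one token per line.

Hunk 1: at line 5 remove [sbbf] add [mpiva] -> 9 lines: ppe bxr kjovy ccrzp cqhuf mpiva dxfyz gyhv dgefz
Hunk 2: at line 3 remove [cqhuf] add [ikv,qfph,scw] -> 11 lines: ppe bxr kjovy ccrzp ikv qfph scw mpiva dxfyz gyhv dgefz
Hunk 3: at line 1 remove [bxr,kjovy,ccrzp] add [nwozm] -> 9 lines: ppe nwozm ikv qfph scw mpiva dxfyz gyhv dgefz
Hunk 4: at line 1 remove [ikv,qfph] add [siaqy] -> 8 lines: ppe nwozm siaqy scw mpiva dxfyz gyhv dgefz
Hunk 5: at line 3 remove [mpiva,dxfyz] add [lof] -> 7 lines: ppe nwozm siaqy scw lof gyhv dgefz

Answer: ppe
nwozm
siaqy
scw
lof
gyhv
dgefz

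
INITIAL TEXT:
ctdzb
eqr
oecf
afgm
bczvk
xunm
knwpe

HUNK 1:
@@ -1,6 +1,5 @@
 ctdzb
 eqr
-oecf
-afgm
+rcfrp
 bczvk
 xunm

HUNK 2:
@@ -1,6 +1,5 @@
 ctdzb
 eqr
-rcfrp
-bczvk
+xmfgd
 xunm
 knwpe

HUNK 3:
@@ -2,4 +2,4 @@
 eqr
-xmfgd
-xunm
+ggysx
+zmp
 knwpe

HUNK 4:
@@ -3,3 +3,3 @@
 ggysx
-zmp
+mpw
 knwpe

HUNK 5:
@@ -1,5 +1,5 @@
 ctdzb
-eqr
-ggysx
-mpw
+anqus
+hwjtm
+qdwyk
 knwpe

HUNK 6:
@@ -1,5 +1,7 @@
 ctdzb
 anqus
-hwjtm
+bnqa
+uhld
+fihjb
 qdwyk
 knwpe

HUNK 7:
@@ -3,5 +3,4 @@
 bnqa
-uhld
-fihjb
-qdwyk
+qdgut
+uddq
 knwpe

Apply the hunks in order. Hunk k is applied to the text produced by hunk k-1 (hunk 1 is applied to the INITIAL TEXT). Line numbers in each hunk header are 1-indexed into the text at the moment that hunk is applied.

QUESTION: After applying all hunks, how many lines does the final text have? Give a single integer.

Answer: 6

Derivation:
Hunk 1: at line 1 remove [oecf,afgm] add [rcfrp] -> 6 lines: ctdzb eqr rcfrp bczvk xunm knwpe
Hunk 2: at line 1 remove [rcfrp,bczvk] add [xmfgd] -> 5 lines: ctdzb eqr xmfgd xunm knwpe
Hunk 3: at line 2 remove [xmfgd,xunm] add [ggysx,zmp] -> 5 lines: ctdzb eqr ggysx zmp knwpe
Hunk 4: at line 3 remove [zmp] add [mpw] -> 5 lines: ctdzb eqr ggysx mpw knwpe
Hunk 5: at line 1 remove [eqr,ggysx,mpw] add [anqus,hwjtm,qdwyk] -> 5 lines: ctdzb anqus hwjtm qdwyk knwpe
Hunk 6: at line 1 remove [hwjtm] add [bnqa,uhld,fihjb] -> 7 lines: ctdzb anqus bnqa uhld fihjb qdwyk knwpe
Hunk 7: at line 3 remove [uhld,fihjb,qdwyk] add [qdgut,uddq] -> 6 lines: ctdzb anqus bnqa qdgut uddq knwpe
Final line count: 6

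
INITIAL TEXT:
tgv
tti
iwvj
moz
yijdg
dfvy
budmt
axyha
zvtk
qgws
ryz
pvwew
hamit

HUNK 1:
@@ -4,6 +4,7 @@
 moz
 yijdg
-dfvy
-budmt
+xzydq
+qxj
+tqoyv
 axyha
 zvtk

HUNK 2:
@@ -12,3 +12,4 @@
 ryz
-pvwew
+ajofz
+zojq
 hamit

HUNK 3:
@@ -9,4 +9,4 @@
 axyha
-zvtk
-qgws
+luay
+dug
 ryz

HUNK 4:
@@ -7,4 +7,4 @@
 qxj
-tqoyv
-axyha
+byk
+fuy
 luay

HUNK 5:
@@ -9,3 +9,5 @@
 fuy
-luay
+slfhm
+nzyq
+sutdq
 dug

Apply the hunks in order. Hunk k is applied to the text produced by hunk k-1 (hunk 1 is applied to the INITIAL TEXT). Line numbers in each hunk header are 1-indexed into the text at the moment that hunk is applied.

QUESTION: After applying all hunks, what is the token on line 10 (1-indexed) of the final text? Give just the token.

Answer: slfhm

Derivation:
Hunk 1: at line 4 remove [dfvy,budmt] add [xzydq,qxj,tqoyv] -> 14 lines: tgv tti iwvj moz yijdg xzydq qxj tqoyv axyha zvtk qgws ryz pvwew hamit
Hunk 2: at line 12 remove [pvwew] add [ajofz,zojq] -> 15 lines: tgv tti iwvj moz yijdg xzydq qxj tqoyv axyha zvtk qgws ryz ajofz zojq hamit
Hunk 3: at line 9 remove [zvtk,qgws] add [luay,dug] -> 15 lines: tgv tti iwvj moz yijdg xzydq qxj tqoyv axyha luay dug ryz ajofz zojq hamit
Hunk 4: at line 7 remove [tqoyv,axyha] add [byk,fuy] -> 15 lines: tgv tti iwvj moz yijdg xzydq qxj byk fuy luay dug ryz ajofz zojq hamit
Hunk 5: at line 9 remove [luay] add [slfhm,nzyq,sutdq] -> 17 lines: tgv tti iwvj moz yijdg xzydq qxj byk fuy slfhm nzyq sutdq dug ryz ajofz zojq hamit
Final line 10: slfhm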